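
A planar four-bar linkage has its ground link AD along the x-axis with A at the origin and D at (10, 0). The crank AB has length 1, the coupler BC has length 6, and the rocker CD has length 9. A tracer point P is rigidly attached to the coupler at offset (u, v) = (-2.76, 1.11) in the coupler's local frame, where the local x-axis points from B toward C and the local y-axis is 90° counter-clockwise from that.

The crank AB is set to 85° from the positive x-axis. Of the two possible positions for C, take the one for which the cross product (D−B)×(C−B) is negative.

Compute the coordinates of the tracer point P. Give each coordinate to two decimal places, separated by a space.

0.12 3.97

A=(0,0), D=(10.00,0)
B = A + 1.00·(cos85°, sin85°) = (0.0872, 0.9962)
|BD| = 9.9628
circle(B,6.00) ∩ circle(D,9.00): a=2.7230, h=5.3465
  candidates: C₊=(3.3311,6.0437) cross=53.266; C₋=(2.2619,-4.5958) cross=-53.266
  mode - wants cross < 0 → take C=(2.2619,-4.5958) (cross=-53.266)
ex = (C−B)/|BC| = (0.3625,-0.9320); ey = (0.9320,0.3625)
P = B + -2.76·ex + 1.11·ey = (0.1213,3.9708)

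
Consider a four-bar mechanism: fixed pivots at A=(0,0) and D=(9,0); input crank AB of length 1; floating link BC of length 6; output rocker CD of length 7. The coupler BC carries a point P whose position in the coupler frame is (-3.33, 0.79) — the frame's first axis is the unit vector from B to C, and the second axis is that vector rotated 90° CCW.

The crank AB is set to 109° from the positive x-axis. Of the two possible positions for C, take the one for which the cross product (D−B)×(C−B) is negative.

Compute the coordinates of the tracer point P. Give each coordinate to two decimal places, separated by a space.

-1.64 4.11

A=(0,0), D=(9.00,0)
B = A + 1.00·(cos109°, sin109°) = (-0.3256, 0.9455)
|BD| = 9.3734
circle(B,6.00) ∩ circle(D,7.00): a=3.9932, h=4.4782
  candidates: C₊=(4.0990,4.9980) cross=41.976; C₋=(3.1956,-3.9126) cross=-41.976
  mode - wants cross < 0 → take C=(3.1956,-3.9126) (cross=-41.976)
ex = (C−B)/|BC| = (0.5869,-0.8097); ey = (0.8097,0.5869)
P = B + -3.33·ex + 0.79·ey = (-1.6401,4.1054)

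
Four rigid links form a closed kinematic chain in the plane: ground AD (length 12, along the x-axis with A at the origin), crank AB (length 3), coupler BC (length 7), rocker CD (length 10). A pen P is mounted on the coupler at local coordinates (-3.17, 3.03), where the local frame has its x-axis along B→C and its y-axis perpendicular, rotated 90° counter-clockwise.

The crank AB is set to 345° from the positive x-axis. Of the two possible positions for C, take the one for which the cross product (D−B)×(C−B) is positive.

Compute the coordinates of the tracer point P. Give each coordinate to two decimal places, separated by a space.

-0.63 -3.38

A=(0,0), D=(12.00,0)
B = A + 3.00·(cos345°, sin345°) = (2.8978, -0.7765)
|BD| = 9.1353
circle(B,7.00) ∩ circle(D,10.00): a=1.7763, h=6.7709
  candidates: C₊=(4.0921,6.1209) cross=61.854; C₋=(5.2431,-7.3719) cross=-61.854
  mode + wants cross > 0 → take C=(4.0921,6.1209) (cross=61.854)
ex = (C−B)/|BC| = (0.1706,0.9853); ey = (-0.9853,0.1706)
P = B + -3.17·ex + 3.03·ey = (-0.6287,-3.3830)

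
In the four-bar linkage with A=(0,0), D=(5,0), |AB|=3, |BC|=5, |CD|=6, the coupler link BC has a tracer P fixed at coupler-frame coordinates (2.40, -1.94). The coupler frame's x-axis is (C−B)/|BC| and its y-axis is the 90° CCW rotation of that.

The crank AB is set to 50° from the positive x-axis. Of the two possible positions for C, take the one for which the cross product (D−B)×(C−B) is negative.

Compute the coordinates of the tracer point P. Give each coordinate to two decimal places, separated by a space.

A=(0,0), D=(5.00,0)
B = A + 3.00·(cos50°, sin50°) = (1.9284, 2.2981)
|BD| = 3.8362
circle(B,5.00) ∩ circle(D,6.00): a=0.4844, h=4.9765
  candidates: C₊=(5.2975,5.9926) cross=19.091; C₋=(-0.6650,-1.9767) cross=-19.091
  mode - wants cross < 0 → take C=(-0.6650,-1.9767) (cross=-19.091)
ex = (C−B)/|BC| = (-0.5187,-0.8550); ey = (0.8550,-0.5187)
P = B + 2.40·ex + -1.94·ey = (-0.9751,1.2524)

-0.98 1.25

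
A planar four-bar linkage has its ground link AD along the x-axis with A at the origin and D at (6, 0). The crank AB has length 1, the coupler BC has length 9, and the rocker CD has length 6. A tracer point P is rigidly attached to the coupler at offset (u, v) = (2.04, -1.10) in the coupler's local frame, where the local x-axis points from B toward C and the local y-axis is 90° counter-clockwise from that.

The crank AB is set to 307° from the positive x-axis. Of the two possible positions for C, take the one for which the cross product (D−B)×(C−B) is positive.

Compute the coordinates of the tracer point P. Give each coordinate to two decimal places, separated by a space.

A=(0,0), D=(6.00,0)
B = A + 1.00·(cos307°, sin307°) = (0.6018, -0.7986)
|BD| = 5.4569
circle(B,9.00) ∩ circle(D,6.00): a=6.8517, h=5.8356
  candidates: C₊=(6.5256,5.9769) cross=31.845; C₋=(8.2338,-5.5687) cross=-31.845
  mode + wants cross > 0 → take C=(6.5256,5.9769) (cross=31.845)
ex = (C−B)/|BC| = (0.6582,0.7528); ey = (-0.7528,0.6582)
P = B + 2.04·ex + -1.10·ey = (2.7727,0.0131)

2.77 0.01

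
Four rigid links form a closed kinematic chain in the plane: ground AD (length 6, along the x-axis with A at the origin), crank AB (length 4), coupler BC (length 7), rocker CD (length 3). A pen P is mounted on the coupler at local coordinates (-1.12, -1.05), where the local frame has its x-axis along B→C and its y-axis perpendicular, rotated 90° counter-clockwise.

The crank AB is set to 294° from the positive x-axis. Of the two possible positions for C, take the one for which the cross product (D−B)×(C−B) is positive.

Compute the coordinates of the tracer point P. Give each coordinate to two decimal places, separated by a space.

2.09 -5.12

A=(0,0), D=(6.00,0)
B = A + 4.00·(cos294°, sin294°) = (1.6269, -3.6542)
|BD| = 5.6988
circle(B,7.00) ∩ circle(D,3.00): a=6.3589, h=2.9265
  candidates: C₊=(4.6300,2.6689) cross=16.678; C₋=(8.3830,-1.8224) cross=-16.678
  mode + wants cross > 0 → take C=(4.6300,2.6689) (cross=16.678)
ex = (C−B)/|BC| = (0.4290,0.9033); ey = (-0.9033,0.4290)
P = B + -1.12·ex + -1.05·ey = (2.0949,-5.1163)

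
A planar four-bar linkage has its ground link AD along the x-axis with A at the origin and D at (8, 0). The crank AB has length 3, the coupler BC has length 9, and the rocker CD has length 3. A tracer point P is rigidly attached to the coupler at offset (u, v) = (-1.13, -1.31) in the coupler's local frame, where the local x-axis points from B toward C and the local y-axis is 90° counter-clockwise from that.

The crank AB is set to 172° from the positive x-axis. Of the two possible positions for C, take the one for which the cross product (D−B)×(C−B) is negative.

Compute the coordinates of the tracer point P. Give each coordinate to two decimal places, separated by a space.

-4.40 -0.55

A=(0,0), D=(8.00,0)
B = A + 3.00·(cos172°, sin172°) = (-2.9708, 0.4175)
|BD| = 10.9787
circle(B,9.00) ∩ circle(D,3.00): a=8.7684, h=2.0284
  candidates: C₊=(5.8684,2.1110) cross=22.270; C₋=(5.7141,-1.9429) cross=-22.270
  mode - wants cross < 0 → take C=(5.7141,-1.9429) (cross=-22.270)
ex = (C−B)/|BC| = (0.9650,-0.2623); ey = (0.2623,0.9650)
P = B + -1.13·ex + -1.31·ey = (-4.4048,-0.5503)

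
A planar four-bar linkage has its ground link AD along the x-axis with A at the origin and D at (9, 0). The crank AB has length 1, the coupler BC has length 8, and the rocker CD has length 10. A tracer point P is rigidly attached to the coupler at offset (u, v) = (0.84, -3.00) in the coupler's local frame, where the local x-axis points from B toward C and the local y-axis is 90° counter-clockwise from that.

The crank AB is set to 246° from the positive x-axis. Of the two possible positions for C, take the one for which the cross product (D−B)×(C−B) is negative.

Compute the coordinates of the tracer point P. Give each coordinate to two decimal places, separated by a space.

A=(0,0), D=(9.00,0)
B = A + 1.00·(cos246°, sin246°) = (-0.4067, -0.9135)
|BD| = 9.4510
circle(B,8.00) ∩ circle(D,10.00): a=2.8209, h=7.4861
  candidates: C₊=(1.6774,6.8102) cross=70.751; C₋=(3.1246,-8.0920) cross=-70.751
  mode - wants cross < 0 → take C=(3.1246,-8.0920) (cross=-70.751)
ex = (C−B)/|BC| = (0.4414,-0.8973); ey = (0.8973,0.4414)
P = B + 0.84·ex + -3.00·ey = (-2.7278,-2.9915)

-2.73 -2.99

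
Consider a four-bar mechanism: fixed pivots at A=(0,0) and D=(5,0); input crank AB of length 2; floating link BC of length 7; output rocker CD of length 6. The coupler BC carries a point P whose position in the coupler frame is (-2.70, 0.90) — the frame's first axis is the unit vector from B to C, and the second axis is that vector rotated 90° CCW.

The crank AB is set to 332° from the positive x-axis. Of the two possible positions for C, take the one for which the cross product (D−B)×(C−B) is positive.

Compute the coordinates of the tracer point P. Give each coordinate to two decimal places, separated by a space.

A=(0,0), D=(5.00,0)
B = A + 2.00·(cos332°, sin332°) = (1.7659, -0.9389)
|BD| = 3.3676
circle(B,7.00) ∩ circle(D,6.00): a=3.6140, h=5.9949
  candidates: C₊=(3.5651,5.8259) cross=20.189; C₋=(6.9080,-5.6885) cross=-20.189
  mode + wants cross > 0 → take C=(3.5651,5.8259) (cross=20.189)
ex = (C−B)/|BC| = (0.2570,0.9664); ey = (-0.9664,0.2570)
P = B + -2.70·ex + 0.90·ey = (0.2022,-3.3169)

0.20 -3.32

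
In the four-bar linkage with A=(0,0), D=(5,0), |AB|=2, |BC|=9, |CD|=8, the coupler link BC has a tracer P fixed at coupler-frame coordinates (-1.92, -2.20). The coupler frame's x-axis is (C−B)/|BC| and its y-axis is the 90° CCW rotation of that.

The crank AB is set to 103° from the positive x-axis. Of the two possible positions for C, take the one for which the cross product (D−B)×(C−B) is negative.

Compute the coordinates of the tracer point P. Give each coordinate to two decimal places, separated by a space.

-2.93 3.49

A=(0,0), D=(5.00,0)
B = A + 2.00·(cos103°, sin103°) = (-0.4499, 1.9487)
|BD| = 5.7878
circle(B,9.00) ∩ circle(D,8.00): a=4.3625, h=7.8720
  candidates: C₊=(6.3084,7.8923) cross=45.562; C₋=(1.0074,-6.9325) cross=-45.562
  mode - wants cross < 0 → take C=(1.0074,-6.9325) (cross=-45.562)
ex = (C−B)/|BC| = (0.1619,-0.9868); ey = (0.9868,0.1619)
P = B + -1.92·ex + -2.20·ey = (-2.9318,3.4872)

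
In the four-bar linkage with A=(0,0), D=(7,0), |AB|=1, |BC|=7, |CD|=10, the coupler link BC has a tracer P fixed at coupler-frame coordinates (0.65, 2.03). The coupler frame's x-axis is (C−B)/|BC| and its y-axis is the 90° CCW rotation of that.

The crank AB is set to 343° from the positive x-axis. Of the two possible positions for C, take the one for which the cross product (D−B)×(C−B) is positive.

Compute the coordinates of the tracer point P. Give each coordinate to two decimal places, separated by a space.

-1.17 -0.10

A=(0,0), D=(7.00,0)
B = A + 1.00·(cos343°, sin343°) = (0.9563, -0.2924)
|BD| = 6.0508
circle(B,7.00) ∩ circle(D,10.00): a=-1.1890, h=6.8983
  candidates: C₊=(-0.5646,6.5404) cross=41.740; C₋=(0.1021,-7.2401) cross=-41.740
  mode + wants cross > 0 → take C=(-0.5646,6.5404) (cross=41.740)
ex = (C−B)/|BC| = (-0.2173,0.9761); ey = (-0.9761,-0.2173)
P = B + 0.65·ex + 2.03·ey = (-1.1664,-0.0990)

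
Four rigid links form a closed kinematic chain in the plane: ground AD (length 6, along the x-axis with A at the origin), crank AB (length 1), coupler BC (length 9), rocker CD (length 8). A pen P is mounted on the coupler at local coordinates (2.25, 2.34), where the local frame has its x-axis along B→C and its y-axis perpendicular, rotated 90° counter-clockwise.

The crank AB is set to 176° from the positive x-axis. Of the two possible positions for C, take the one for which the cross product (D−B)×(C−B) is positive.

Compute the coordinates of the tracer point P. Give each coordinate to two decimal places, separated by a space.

A=(0,0), D=(6.00,0)
B = A + 1.00·(cos176°, sin176°) = (-0.9976, 0.0698)
|BD| = 6.9979
circle(B,9.00) ∩ circle(D,8.00): a=4.7136, h=7.6669
  candidates: C₊=(3.7922,7.6893) cross=53.653; C₋=(3.6394,-7.6438) cross=-53.653
  mode + wants cross > 0 → take C=(3.7922,7.6893) (cross=53.653)
ex = (C−B)/|BC| = (0.5322,0.8466); ey = (-0.8466,0.5322)
P = B + 2.25·ex + 2.34·ey = (-1.7812,3.2200)

-1.78 3.22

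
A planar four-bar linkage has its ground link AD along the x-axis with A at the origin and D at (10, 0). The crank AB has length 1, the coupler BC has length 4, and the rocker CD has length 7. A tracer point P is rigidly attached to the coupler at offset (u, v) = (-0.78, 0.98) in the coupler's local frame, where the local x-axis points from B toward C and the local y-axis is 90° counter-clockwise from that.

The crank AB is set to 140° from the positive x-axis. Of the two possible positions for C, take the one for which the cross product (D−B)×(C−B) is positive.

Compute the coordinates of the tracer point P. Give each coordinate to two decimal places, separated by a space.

A=(0,0), D=(10.00,0)
B = A + 1.00·(cos140°, sin140°) = (-0.7660, 0.6428)
|BD| = 10.7852
circle(B,4.00) ∩ circle(D,7.00): a=3.8627, h=1.0389
  candidates: C₊=(3.1517,1.4496) cross=11.205; C₋=(3.0279,-0.6245) cross=-11.205
  mode + wants cross > 0 → take C=(3.1517,1.4496) (cross=11.205)
ex = (C−B)/|BC| = (0.9794,0.2017); ey = (-0.2017,0.9794)
P = B + -0.78·ex + 0.98·ey = (-1.7277,1.4453)

-1.73 1.45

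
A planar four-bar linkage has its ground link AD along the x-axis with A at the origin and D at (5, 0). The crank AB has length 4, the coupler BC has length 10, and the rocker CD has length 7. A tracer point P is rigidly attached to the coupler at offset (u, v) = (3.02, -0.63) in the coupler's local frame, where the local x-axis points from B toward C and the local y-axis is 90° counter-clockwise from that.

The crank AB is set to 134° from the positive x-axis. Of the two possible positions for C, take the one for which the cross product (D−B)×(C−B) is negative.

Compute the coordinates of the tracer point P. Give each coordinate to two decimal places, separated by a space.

-2.02 -0.11

A=(0,0), D=(5.00,0)
B = A + 4.00·(cos134°, sin134°) = (-2.7786, 2.8774)
|BD| = 8.2938
circle(B,10.00) ∩ circle(D,7.00): a=7.2215, h=6.9174
  candidates: C₊=(6.3942,6.8598) cross=57.371; C₋=(1.5945,-6.1157) cross=-57.371
  mode - wants cross < 0 → take C=(1.5945,-6.1157) (cross=-57.371)
ex = (C−B)/|BC| = (0.4373,-0.8993); ey = (0.8993,0.4373)
P = B + 3.02·ex + -0.63·ey = (-2.0245,-0.1141)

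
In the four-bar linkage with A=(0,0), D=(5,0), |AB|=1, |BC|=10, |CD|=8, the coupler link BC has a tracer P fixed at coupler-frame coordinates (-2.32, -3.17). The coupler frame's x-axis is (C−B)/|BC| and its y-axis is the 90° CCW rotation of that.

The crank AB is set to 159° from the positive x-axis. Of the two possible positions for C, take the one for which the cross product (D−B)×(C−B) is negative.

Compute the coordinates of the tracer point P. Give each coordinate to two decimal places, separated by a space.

A=(0,0), D=(5.00,0)
B = A + 1.00·(cos159°, sin159°) = (-0.9336, 0.3584)
|BD| = 5.9444
circle(B,10.00) ∩ circle(D,8.00): a=6.0003, h=7.9998
  candidates: C₊=(5.5380,7.9819) cross=47.554; C₋=(4.5735,-7.9886) cross=-47.554
  mode - wants cross < 0 → take C=(4.5735,-7.9886) (cross=-47.554)
ex = (C−B)/|BC| = (0.5507,-0.8347); ey = (0.8347,0.5507)
P = B + -2.32·ex + -3.17·ey = (-4.8572,0.5491)

-4.86 0.55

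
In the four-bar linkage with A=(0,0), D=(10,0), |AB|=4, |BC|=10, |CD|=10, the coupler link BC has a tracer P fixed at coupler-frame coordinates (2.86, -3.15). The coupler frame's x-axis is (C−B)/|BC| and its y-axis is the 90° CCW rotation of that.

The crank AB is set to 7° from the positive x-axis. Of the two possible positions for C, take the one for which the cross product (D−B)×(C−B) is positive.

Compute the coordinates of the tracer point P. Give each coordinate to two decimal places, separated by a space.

A=(0,0), D=(10.00,0)
B = A + 4.00·(cos7°, sin7°) = (3.9702, 0.4875)
|BD| = 6.0495
circle(B,10.00) ∩ circle(D,10.00): a=3.0247, h=9.5316
  candidates: C₊=(7.7532,9.7443) cross=57.661; C₋=(6.2170,-9.2568) cross=-57.661
  mode + wants cross > 0 → take C=(7.7532,9.7443) (cross=57.661)
ex = (C−B)/|BC| = (0.3783,0.9257); ey = (-0.9257,0.3783)
P = B + 2.86·ex + -3.15·ey = (7.9680,1.9433)

7.97 1.94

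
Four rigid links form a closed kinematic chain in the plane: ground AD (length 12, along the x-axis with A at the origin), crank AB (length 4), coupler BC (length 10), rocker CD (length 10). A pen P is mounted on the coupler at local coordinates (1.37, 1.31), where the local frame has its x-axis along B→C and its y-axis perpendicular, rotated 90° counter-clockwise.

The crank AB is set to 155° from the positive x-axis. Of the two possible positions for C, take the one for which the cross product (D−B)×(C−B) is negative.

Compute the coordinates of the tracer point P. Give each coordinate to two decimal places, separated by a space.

A=(0,0), D=(12.00,0)
B = A + 4.00·(cos155°, sin155°) = (-3.6252, 1.6905)
|BD| = 15.7164
circle(B,10.00) ∩ circle(D,10.00): a=7.8582, h=6.1845
  candidates: C₊=(4.8526,6.9939) cross=97.199; C₋=(3.5222,-5.3034) cross=-97.199
  mode - wants cross < 0 → take C=(3.5222,-5.3034) (cross=-97.199)
ex = (C−B)/|BC| = (0.7147,-0.6994); ey = (0.6994,0.7147)
P = B + 1.37·ex + 1.31·ey = (-1.7298,1.6686)

-1.73 1.67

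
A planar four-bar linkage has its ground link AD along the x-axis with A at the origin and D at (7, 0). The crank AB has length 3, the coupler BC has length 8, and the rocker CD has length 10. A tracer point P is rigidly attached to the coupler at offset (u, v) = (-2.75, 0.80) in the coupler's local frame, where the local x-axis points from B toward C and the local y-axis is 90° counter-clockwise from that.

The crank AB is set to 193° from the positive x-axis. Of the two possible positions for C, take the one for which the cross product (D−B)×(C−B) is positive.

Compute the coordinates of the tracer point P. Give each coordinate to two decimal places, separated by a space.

-4.59 -3.00

A=(0,0), D=(7.00,0)
B = A + 3.00·(cos193°, sin193°) = (-2.9231, -0.6749)
|BD| = 9.9460
circle(B,8.00) ∩ circle(D,10.00): a=3.1632, h=7.3481
  candidates: C₊=(-0.2657,6.8709) cross=73.084; C₋=(0.7314,-7.7913) cross=-73.084
  mode + wants cross > 0 → take C=(-0.2657,6.8709) (cross=73.084)
ex = (C−B)/|BC| = (0.3322,0.9432); ey = (-0.9432,0.3322)
P = B + -2.75·ex + 0.80·ey = (-4.5912,-3.0030)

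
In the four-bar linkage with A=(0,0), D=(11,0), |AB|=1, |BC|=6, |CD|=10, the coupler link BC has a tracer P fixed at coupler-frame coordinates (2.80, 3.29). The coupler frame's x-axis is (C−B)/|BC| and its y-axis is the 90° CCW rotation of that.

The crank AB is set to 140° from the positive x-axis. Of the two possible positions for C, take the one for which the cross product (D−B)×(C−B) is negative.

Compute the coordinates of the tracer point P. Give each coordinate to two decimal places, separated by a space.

A=(0,0), D=(11.00,0)
B = A + 1.00·(cos140°, sin140°) = (-0.7660, 0.6428)
|BD| = 11.7836
circle(B,6.00) ∩ circle(D,10.00): a=3.1762, h=5.0904
  candidates: C₊=(2.6831,5.5523) cross=59.983; C₋=(2.1277,-4.6133) cross=-59.983
  mode - wants cross < 0 → take C=(2.1277,-4.6133) (cross=-59.983)
ex = (C−B)/|BC| = (0.4823,-0.8760); ey = (0.8760,0.4823)
P = B + 2.80·ex + 3.29·ey = (3.4664,-0.2233)

3.47 -0.22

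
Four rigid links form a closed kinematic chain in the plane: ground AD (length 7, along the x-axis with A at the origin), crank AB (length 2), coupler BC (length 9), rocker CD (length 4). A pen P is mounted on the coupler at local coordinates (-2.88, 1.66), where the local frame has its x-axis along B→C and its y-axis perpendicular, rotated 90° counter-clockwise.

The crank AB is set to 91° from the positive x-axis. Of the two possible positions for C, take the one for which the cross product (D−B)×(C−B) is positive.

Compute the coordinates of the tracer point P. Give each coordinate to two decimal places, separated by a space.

A=(0,0), D=(7.00,0)
B = A + 2.00·(cos91°, sin91°) = (-0.0349, 1.9997)
|BD| = 7.3136
circle(B,9.00) ∩ circle(D,4.00): a=8.1006, h=3.9218
  candidates: C₊=(8.8293,3.5572) cross=28.683; C₋=(6.6847,-3.9876) cross=-28.683
  mode + wants cross > 0 → take C=(8.8293,3.5572) (cross=28.683)
ex = (C−B)/|BC| = (0.9849,0.1731); ey = (-0.1731,0.9849)
P = B + -2.88·ex + 1.66·ey = (-3.1587,3.1362)

-3.16 3.14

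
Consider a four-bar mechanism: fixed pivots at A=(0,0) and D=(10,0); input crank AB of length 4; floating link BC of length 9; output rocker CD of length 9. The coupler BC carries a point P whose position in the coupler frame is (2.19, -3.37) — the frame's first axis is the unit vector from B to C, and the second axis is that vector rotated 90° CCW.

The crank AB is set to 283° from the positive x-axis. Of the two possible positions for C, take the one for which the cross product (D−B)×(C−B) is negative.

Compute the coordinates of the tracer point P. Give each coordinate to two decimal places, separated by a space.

0.87 -7.92

A=(0,0), D=(10.00,0)
B = A + 4.00·(cos283°, sin283°) = (0.8998, -3.8975)
|BD| = 9.8997
circle(B,9.00) ∩ circle(D,9.00): a=4.9498, h=7.5166
  candidates: C₊=(2.4906,4.9608) cross=74.412; C₋=(8.4092,-8.8583) cross=-74.412
  mode - wants cross < 0 → take C=(8.4092,-8.8583) (cross=-74.412)
ex = (C−B)/|BC| = (0.8344,-0.5512); ey = (0.5512,0.8344)
P = B + 2.19·ex + -3.37·ey = (0.8695,-7.9164)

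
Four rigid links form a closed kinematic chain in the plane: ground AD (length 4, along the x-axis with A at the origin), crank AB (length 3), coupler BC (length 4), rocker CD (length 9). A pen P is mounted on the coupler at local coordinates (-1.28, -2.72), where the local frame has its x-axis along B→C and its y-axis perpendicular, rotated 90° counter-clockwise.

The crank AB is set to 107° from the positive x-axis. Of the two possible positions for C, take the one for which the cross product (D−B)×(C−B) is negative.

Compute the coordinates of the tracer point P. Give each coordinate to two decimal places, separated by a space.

A=(0,0), D=(4.00,0)
B = A + 3.00·(cos107°, sin107°) = (-0.8771, 2.8689)
|BD| = 5.6583
circle(B,4.00) ∩ circle(D,9.00): a=-2.9145, h=2.7396
  candidates: C₊=(-2.0002,6.7080) cross=15.502; C₋=(-4.7783,1.9853) cross=-15.502
  mode - wants cross < 0 → take C=(-4.7783,1.9853) (cross=-15.502)
ex = (C−B)/|BC| = (-0.9753,-0.2209); ey = (0.2209,-0.9753)
P = B + -1.28·ex + -2.72·ey = (-0.2296,5.8045)

-0.23 5.80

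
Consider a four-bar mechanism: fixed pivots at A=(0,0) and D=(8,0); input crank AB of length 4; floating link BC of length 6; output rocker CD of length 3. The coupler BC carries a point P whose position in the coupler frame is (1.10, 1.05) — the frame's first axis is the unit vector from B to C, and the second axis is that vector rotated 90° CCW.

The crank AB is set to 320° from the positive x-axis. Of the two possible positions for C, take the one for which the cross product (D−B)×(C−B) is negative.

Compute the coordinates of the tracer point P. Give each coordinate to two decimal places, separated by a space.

A=(0,0), D=(8.00,0)
B = A + 4.00·(cos320°, sin320°) = (3.0642, -2.5712)
|BD| = 5.5654
circle(B,6.00) ∩ circle(D,3.00): a=5.2084, h=2.9787
  candidates: C₊=(6.3073,2.4768) cross=16.577; C₋=(9.0596,-2.8067) cross=-16.577
  mode - wants cross < 0 → take C=(9.0596,-2.8067) (cross=-16.577)
ex = (C−B)/|BC| = (0.9992,-0.0393); ey = (0.0393,0.9992)
P = B + 1.10·ex + 1.05·ey = (4.2045,-1.5651)

4.20 -1.57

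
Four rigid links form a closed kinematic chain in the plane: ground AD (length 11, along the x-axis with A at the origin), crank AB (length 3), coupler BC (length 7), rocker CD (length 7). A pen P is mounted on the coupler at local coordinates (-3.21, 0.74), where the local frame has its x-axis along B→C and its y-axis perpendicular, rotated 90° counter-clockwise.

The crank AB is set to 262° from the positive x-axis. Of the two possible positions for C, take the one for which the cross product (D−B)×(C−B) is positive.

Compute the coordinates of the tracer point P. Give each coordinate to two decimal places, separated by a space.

-3.14 -4.82

A=(0,0), D=(11.00,0)
B = A + 3.00·(cos262°, sin262°) = (-0.4175, -2.9708)
|BD| = 11.7977
circle(B,7.00) ∩ circle(D,7.00): a=5.8988, h=3.7688
  candidates: C₊=(4.3422,2.1619) cross=44.463; C₋=(6.2403,-5.1327) cross=-44.463
  mode + wants cross > 0 → take C=(4.3422,2.1619) (cross=44.463)
ex = (C−B)/|BC| = (0.6800,0.7332); ey = (-0.7332,0.6800)
P = B + -3.21·ex + 0.74·ey = (-3.1428,-4.8214)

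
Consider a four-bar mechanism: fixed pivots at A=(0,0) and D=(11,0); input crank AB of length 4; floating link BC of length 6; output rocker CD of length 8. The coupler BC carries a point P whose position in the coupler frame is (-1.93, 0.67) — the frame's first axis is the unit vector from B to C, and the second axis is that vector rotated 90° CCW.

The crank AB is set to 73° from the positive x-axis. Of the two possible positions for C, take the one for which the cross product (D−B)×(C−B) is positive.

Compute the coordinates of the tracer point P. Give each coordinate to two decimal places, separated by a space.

A=(0,0), D=(11.00,0)
B = A + 4.00·(cos73°, sin73°) = (1.1695, 3.8252)
|BD| = 10.5485
circle(B,6.00) ∩ circle(D,8.00): a=3.9471, h=4.5189
  candidates: C₊=(6.4866,6.6052) cross=47.668; C₋=(3.2092,-1.8174) cross=-47.668
  mode + wants cross > 0 → take C=(6.4866,6.6052) (cross=47.668)
ex = (C−B)/|BC| = (0.8862,0.4633); ey = (-0.4633,0.8862)
P = B + -1.93·ex + 0.67·ey = (-0.8513,3.5247)

-0.85 3.52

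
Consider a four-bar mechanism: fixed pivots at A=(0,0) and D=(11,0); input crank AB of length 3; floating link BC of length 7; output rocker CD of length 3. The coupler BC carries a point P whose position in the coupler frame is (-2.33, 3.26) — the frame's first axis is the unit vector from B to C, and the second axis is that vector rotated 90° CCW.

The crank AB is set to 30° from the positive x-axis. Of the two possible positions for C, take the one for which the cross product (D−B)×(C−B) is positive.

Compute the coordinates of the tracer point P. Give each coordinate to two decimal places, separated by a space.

-0.22 4.35

A=(0,0), D=(11.00,0)
B = A + 3.00·(cos30°, sin30°) = (2.5981, 1.5000)
|BD| = 8.5348
circle(B,7.00) ∩ circle(D,3.00): a=6.6107, h=2.3018
  candidates: C₊=(9.5105,2.6041) cross=19.645; C₋=(8.7014,-1.9278) cross=-19.645
  mode + wants cross > 0 → take C=(9.5105,2.6041) (cross=19.645)
ex = (C−B)/|BC| = (0.9875,0.1577); ey = (-0.1577,0.9875)
P = B + -2.33·ex + 3.26·ey = (-0.2169,4.3517)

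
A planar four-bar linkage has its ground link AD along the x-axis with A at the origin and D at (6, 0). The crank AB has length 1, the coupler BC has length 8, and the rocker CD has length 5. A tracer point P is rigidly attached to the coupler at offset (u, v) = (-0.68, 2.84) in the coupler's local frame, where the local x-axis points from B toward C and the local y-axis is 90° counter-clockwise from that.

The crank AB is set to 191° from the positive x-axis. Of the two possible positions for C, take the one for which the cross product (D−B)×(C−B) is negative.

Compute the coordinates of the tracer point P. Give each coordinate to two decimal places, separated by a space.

A=(0,0), D=(6.00,0)
B = A + 1.00·(cos191°, sin191°) = (-0.9816, -0.1908)
|BD| = 6.9842
circle(B,8.00) ∩ circle(D,5.00): a=6.2841, h=4.9507
  candidates: C₊=(5.1649,4.9298) cross=34.577; C₋=(5.4354,-4.9680) cross=-34.577
  mode - wants cross < 0 → take C=(5.4354,-4.9680) (cross=-34.577)
ex = (C−B)/|BC| = (0.8021,-0.5972); ey = (0.5972,0.8021)
P = B + -0.68·ex + 2.84·ey = (0.1688,2.4933)

0.17 2.49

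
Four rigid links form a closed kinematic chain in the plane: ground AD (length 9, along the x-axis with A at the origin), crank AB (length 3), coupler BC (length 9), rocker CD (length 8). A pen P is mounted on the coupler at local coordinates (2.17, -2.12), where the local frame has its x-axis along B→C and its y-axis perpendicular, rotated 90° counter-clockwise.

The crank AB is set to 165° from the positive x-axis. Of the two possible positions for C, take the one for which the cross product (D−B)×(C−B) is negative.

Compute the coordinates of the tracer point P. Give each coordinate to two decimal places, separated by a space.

-2.91 -2.26

A=(0,0), D=(9.00,0)
B = A + 3.00·(cos165°, sin165°) = (-2.8978, 0.7765)
|BD| = 11.9231
circle(B,9.00) ∩ circle(D,8.00): a=6.6744, h=6.0375
  candidates: C₊=(4.1557,6.3665) cross=71.986; C₋=(3.3693,-5.6829) cross=-71.986
  mode - wants cross < 0 → take C=(3.3693,-5.6829) (cross=-71.986)
ex = (C−B)/|BC| = (0.6963,-0.7177); ey = (0.7177,0.6963)
P = B + 2.17·ex + -2.12·ey = (-2.9082,-2.2572)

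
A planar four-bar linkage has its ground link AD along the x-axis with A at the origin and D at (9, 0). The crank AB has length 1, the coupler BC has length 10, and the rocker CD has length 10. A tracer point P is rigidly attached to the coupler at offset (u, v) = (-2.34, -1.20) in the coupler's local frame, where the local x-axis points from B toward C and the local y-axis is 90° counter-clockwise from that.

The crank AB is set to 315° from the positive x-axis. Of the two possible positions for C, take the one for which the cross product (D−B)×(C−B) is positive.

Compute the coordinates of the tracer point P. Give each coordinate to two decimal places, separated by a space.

1.05 -3.31

A=(0,0), D=(9.00,0)
B = A + 1.00·(cos315°, sin315°) = (0.7071, -0.7071)
|BD| = 8.3230
circle(B,10.00) ∩ circle(D,10.00): a=4.1615, h=9.0930
  candidates: C₊=(4.0810,8.7065) cross=75.681; C₋=(5.6261,-9.4136) cross=-75.681
  mode + wants cross > 0 → take C=(4.0810,8.7065) (cross=75.681)
ex = (C−B)/|BC| = (0.3374,0.9414); ey = (-0.9414,0.3374)
P = B + -2.34·ex + -1.20·ey = (1.0472,-3.3148)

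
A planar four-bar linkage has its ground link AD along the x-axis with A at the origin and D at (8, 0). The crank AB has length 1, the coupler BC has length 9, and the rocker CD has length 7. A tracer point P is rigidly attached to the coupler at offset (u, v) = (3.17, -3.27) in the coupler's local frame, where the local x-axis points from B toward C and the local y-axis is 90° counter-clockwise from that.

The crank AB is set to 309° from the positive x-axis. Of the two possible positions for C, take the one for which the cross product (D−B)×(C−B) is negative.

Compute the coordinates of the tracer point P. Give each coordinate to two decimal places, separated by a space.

A=(0,0), D=(8.00,0)
B = A + 1.00·(cos309°, sin309°) = (0.6293, -0.7771)
|BD| = 7.4115
circle(B,9.00) ∩ circle(D,7.00): a=5.8646, h=6.8269
  candidates: C₊=(5.7457,6.6271) cross=50.598; C₋=(7.1774,-6.9515) cross=-50.598
  mode - wants cross < 0 → take C=(7.1774,-6.9515) (cross=-50.598)
ex = (C−B)/|BC| = (0.7276,-0.6860); ey = (0.6860,0.7276)
P = B + 3.17·ex + -3.27·ey = (0.6924,-5.3310)

0.69 -5.33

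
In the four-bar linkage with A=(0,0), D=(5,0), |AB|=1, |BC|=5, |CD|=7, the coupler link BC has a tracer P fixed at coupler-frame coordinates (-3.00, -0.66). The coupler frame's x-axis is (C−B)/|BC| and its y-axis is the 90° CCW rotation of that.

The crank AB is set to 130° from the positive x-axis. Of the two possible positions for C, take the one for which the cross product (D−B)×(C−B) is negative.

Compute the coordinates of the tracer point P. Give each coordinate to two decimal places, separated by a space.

-1.34 3.76

A=(0,0), D=(5.00,0)
B = A + 1.00·(cos130°, sin130°) = (-0.6428, 0.7660)
|BD| = 5.6945
circle(B,5.00) ∩ circle(D,7.00): a=0.7400, h=4.9449
  candidates: C₊=(0.7557,5.5665) cross=28.159; C₋=(-0.5747,-4.2335) cross=-28.159
  mode - wants cross < 0 → take C=(-0.5747,-4.2335) (cross=-28.159)
ex = (C−B)/|BC| = (0.0136,-0.9999); ey = (0.9999,0.0136)
P = B + -3.00·ex + -0.66·ey = (-1.3436,3.7568)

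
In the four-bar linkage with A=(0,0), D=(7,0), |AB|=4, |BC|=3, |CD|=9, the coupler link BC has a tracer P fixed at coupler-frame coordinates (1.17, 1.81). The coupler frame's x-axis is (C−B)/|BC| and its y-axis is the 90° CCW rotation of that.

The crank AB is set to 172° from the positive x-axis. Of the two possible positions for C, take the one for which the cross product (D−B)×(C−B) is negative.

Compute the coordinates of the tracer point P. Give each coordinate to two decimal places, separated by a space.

-1.85 0.99

A=(0,0), D=(7.00,0)
B = A + 4.00·(cos172°, sin172°) = (-3.9611, 0.5567)
|BD| = 10.9752
circle(B,3.00) ∩ circle(D,9.00): a=2.2075, h=2.0315
  candidates: C₊=(-1.6534,2.4736) cross=22.296; C₋=(-1.8595,-1.5842) cross=-22.296
  mode - wants cross < 0 → take C=(-1.8595,-1.5842) (cross=-22.296)
ex = (C−B)/|BC| = (0.7005,-0.7136); ey = (0.7136,0.7005)
P = B + 1.17·ex + 1.81·ey = (-1.8498,0.9897)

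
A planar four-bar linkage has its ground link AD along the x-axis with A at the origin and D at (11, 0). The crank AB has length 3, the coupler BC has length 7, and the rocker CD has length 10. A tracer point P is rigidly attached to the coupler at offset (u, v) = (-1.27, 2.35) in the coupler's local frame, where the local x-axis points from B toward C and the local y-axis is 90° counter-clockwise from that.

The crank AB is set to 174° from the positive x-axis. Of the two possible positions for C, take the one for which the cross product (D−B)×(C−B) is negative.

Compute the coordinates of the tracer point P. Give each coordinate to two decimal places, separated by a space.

A=(0,0), D=(11.00,0)
B = A + 3.00·(cos174°, sin174°) = (-2.9836, 0.3136)
|BD| = 13.9871
circle(B,7.00) ∩ circle(D,10.00): a=5.1704, h=4.7188
  candidates: C₊=(2.2914,4.9152) cross=66.002; C₋=(2.0798,-4.5199) cross=-66.002
  mode - wants cross < 0 → take C=(2.0798,-4.5199) (cross=-66.002)
ex = (C−B)/|BC| = (0.7233,-0.6905); ey = (0.6905,0.7233)
P = B + -1.27·ex + 2.35·ey = (-2.2795,2.8904)

-2.28 2.89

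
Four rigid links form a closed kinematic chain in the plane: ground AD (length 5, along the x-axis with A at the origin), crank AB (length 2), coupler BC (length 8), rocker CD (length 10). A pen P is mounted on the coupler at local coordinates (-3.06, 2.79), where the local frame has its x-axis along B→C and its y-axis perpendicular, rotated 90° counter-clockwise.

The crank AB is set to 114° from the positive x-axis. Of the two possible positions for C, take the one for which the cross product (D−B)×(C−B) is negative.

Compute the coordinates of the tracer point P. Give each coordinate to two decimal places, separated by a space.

A=(0,0), D=(5.00,0)
B = A + 2.00·(cos114°, sin114°) = (-0.8135, 1.8271)
|BD| = 6.0938
circle(B,8.00) ∩ circle(D,10.00): a=0.0931, h=7.9995
  candidates: C₊=(1.6738,9.4306) cross=48.747; C₋=(-3.1231,-5.8323) cross=-48.747
  mode - wants cross < 0 → take C=(-3.1231,-5.8323) (cross=-48.747)
ex = (C−B)/|BC| = (-0.2887,-0.9574); ey = (0.9574,-0.2887)
P = B + -3.06·ex + 2.79·ey = (2.7412,3.9513)

2.74 3.95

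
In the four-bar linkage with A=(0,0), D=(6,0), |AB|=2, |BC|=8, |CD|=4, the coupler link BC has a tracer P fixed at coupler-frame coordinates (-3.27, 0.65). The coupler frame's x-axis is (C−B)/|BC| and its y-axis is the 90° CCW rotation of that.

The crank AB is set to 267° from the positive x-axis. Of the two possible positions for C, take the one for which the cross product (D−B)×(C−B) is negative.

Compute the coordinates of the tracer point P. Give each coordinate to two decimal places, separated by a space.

A=(0,0), D=(6.00,0)
B = A + 2.00·(cos267°, sin267°) = (-0.1047, -1.9973)
|BD| = 6.4231
circle(B,8.00) ∩ circle(D,4.00): a=6.9481, h=3.9654
  candidates: C₊=(5.2659,3.9321) cross=25.470; C₋=(7.7320,-3.6056) cross=-25.470
  mode - wants cross < 0 → take C=(7.7320,-3.6056) (cross=-25.470)
ex = (C−B)/|BC| = (0.9796,-0.2010); ey = (0.2010,0.9796)
P = B + -3.27·ex + 0.65·ey = (-3.1772,-0.7031)

-3.18 -0.70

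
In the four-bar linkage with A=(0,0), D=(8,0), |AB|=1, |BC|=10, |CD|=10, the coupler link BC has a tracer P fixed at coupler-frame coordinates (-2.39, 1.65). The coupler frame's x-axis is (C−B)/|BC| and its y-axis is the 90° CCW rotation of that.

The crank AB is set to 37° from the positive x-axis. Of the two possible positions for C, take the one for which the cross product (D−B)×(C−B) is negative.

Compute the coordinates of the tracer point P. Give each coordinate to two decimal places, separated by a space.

1.71 3.36

A=(0,0), D=(8.00,0)
B = A + 1.00·(cos37°, sin37°) = (0.7986, 0.6018)
|BD| = 7.2265
circle(B,10.00) ∩ circle(D,10.00): a=3.6132, h=9.3244
  candidates: C₊=(5.1758,9.5929) cross=67.383; C₋=(3.6228,-8.9911) cross=-67.383
  mode - wants cross < 0 → take C=(3.6228,-8.9911) (cross=-67.383)
ex = (C−B)/|BC| = (0.2824,-0.9593); ey = (0.9593,0.2824)
P = B + -2.39·ex + 1.65·ey = (1.7065,3.3605)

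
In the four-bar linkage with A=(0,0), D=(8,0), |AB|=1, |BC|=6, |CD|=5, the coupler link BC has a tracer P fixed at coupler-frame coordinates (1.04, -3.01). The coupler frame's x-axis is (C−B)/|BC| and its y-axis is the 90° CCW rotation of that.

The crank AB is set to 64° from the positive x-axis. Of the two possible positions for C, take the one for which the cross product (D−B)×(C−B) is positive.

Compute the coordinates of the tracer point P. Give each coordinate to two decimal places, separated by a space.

A=(0,0), D=(8.00,0)
B = A + 1.00·(cos64°, sin64°) = (0.4384, 0.8988)
|BD| = 7.6149
circle(B,6.00) ∩ circle(D,5.00): a=4.5297, h=3.9347
  candidates: C₊=(5.4008,4.2713) cross=29.962; C₋=(4.4720,-3.5430) cross=-29.962
  mode + wants cross > 0 → take C=(5.4008,4.2713) (cross=29.962)
ex = (C−B)/|BC| = (0.8271,0.5621); ey = (-0.5621,0.8271)
P = B + 1.04·ex + -3.01·ey = (2.9904,-1.0061)

2.99 -1.01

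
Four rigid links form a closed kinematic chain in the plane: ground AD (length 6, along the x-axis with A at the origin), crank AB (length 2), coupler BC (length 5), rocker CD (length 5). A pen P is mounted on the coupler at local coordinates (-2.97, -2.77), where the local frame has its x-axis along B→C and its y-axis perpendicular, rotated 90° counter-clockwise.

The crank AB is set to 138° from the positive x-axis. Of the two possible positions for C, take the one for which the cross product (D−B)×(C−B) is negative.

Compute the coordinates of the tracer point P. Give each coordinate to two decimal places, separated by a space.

-5.51 1.88

A=(0,0), D=(6.00,0)
B = A + 2.00·(cos138°, sin138°) = (-1.4863, 1.3383)
|BD| = 7.6050
circle(B,5.00) ∩ circle(D,5.00): a=3.8025, h=3.2467
  candidates: C₊=(2.8282,3.8652) cross=24.691; C₋=(1.6855,-2.5269) cross=-24.691
  mode - wants cross < 0 → take C=(1.6855,-2.5269) (cross=-24.691)
ex = (C−B)/|BC| = (0.6344,-0.7730); ey = (0.7730,0.6344)
P = B + -2.97·ex + -2.77·ey = (-5.5117,1.8770)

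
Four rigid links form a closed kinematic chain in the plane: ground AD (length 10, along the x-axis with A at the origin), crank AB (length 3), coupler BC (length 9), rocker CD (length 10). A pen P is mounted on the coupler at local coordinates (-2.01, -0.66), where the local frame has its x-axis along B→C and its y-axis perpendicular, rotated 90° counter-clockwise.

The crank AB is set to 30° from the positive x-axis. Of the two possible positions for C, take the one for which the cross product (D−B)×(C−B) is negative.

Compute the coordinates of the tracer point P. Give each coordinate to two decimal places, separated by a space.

1.77 3.45

A=(0,0), D=(10.00,0)
B = A + 3.00·(cos30°, sin30°) = (2.5981, 1.5000)
|BD| = 7.5524
circle(B,9.00) ∩ circle(D,10.00): a=2.5183, h=8.6405
  candidates: C₊=(6.7823,9.4682) cross=65.256; C₋=(3.3501,-7.4685) cross=-65.256
  mode - wants cross < 0 → take C=(3.3501,-7.4685) (cross=-65.256)
ex = (C−B)/|BC| = (0.0836,-0.9965); ey = (0.9965,0.0836)
P = B + -2.01·ex + -0.66·ey = (1.7724,3.4478)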